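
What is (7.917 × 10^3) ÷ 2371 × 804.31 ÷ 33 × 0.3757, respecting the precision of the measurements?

31

(7.917 × 10^3) ÷ 2371 × 804.31 ÷ 33 × 0.3757 = 30.5759397881…
Multiplication/division keeps the fewest significant figures: 7.917 × 10^3 → 4 s.f., 2371 → 4 s.f., 804.31 → 5 s.f., 33 → 2 s.f., 0.3757 → 4 s.f.; limit is 2.
Rounded to 2 significant figures: 31.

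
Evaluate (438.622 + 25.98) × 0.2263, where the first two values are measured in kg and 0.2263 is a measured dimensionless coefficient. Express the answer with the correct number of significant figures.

105.1 kg

438.622 kg + 25.98 kg = 464.602 kg; the sum is limited to 2 decimal places (5 s.f.).
Carrying full precision, 464.602 × 0.2263 = 105.1394326 kg; 0.2263 has 4 s.f., so the result keeps min(5, 4) = 4 s.f.
Rounded to 4 significant figures: 105.1 kg.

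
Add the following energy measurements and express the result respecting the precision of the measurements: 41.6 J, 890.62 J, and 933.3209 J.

1865.5 J

41.6 J + 890.62 J + 933.3209 J = 1865.5409 J.
Addition/subtraction keeps the fewest decimal places: 41.6 → 1 decimal place, 890.62 → 2 decimal places, 933.3209 → 4 decimal places; limit is 1.
Rounded to 1 decimal place: 1865.5 J.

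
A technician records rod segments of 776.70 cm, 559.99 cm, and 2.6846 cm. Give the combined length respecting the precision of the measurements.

1339.37 cm

776.70 cm + 559.99 cm + 2.6846 cm = 1339.3746 cm.
Addition/subtraction keeps the fewest decimal places: 776.70 → 2 decimal places, 559.99 → 2 decimal places, 2.6846 → 4 decimal places; limit is 2.
Rounded to 2 decimal places: 1339.37 cm.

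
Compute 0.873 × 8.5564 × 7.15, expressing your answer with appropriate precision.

0.873 × 8.5564 × 7.15 = 53.40862098
Multiplication/division keeps the fewest significant figures: 0.873 → 3 s.f., 8.5564 → 5 s.f., 7.15 → 3 s.f.; limit is 3.
Rounded to 3 significant figures: 53.4.

53.4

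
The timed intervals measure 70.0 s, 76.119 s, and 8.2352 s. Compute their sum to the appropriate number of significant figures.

70.0 s + 76.119 s + 8.2352 s = 154.3542 s.
Addition/subtraction keeps the fewest decimal places: 70.0 → 1 decimal place, 76.119 → 3 decimal places, 8.2352 → 4 decimal places; limit is 1.
Rounded to 1 decimal place: 154.4 s.

154.4 s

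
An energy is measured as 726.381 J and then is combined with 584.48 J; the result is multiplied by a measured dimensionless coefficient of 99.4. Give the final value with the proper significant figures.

1.30 × 10^5 J

726.381 J + 584.48 J = 1310.861 J; the sum is limited to 2 decimal places (6 s.f.).
Carrying full precision, 1310.861 × 99.4 = 130299.5834 J; 99.4 has 3 s.f., so the result keeps min(6, 3) = 3 s.f.
Rounded to 3 significant figures: 1.30 × 10^5 J.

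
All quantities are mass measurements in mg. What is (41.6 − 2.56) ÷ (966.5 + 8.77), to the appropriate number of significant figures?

0.0400

41.6 − 2.56 = 39.04, limited to 1 d.p. → 3 s.f.; 966.5 + 8.77 = 975.27, limited to 1 d.p. → 4 s.f.
Carrying full precision, 39.04 ÷ 975.27 = 0.0400299404268…; keep min(3, 4) = 3 s.f.
Rounded to 3 significant figures: 0.0400.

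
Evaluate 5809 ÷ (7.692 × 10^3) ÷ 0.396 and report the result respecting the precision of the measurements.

1.91

5809 ÷ (7.692 × 10^3) ÷ 0.396 = 1.90707123234…
Multiplication/division keeps the fewest significant figures: 5809 → 4 s.f., 7.692 × 10^3 → 4 s.f., 0.396 → 3 s.f.; limit is 3.
Rounded to 3 significant figures: 1.91.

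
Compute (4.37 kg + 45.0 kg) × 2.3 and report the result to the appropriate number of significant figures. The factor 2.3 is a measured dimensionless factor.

4.37 kg + 45.0 kg = 49.37 kg; the sum is limited to 1 decimal place (3 s.f.).
Carrying full precision, 49.37 × 2.3 = 113.551 kg; 2.3 has 2 s.f., so the result keeps min(3, 2) = 2 s.f.
Rounded to 2 significant figures: 1.1 × 10² kg.

1.1 × 10² kg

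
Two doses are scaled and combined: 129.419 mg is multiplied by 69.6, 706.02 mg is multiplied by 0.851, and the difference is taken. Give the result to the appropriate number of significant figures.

8.41 × 10^3 mg

129.419 × 69.6 = 9007.5624 → 9.01 × 10^3 mg (3 s.f., last digit at the 10^1 place).
706.02 × 0.851 = 600.82302 → 601 mg (3 s.f., last digit at the 10^0 place).
Difference: 8406.73938 mg; keep the coarser place, 10^1.
Result: 8.41 × 10^3 mg.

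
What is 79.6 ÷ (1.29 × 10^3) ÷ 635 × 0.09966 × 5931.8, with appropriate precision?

0.0574

79.6 ÷ (1.29 × 10^3) ÷ 635 × 0.09966 × 5931.8 = 0.0574456323809…
Multiplication/division keeps the fewest significant figures: 79.6 → 3 s.f., 1.29 × 10^3 → 3 s.f., 635 → 3 s.f., 0.09966 → 4 s.f., 5931.8 → 5 s.f.; limit is 3.
Rounded to 3 significant figures: 0.0574.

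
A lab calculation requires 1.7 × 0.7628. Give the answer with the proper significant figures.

1.3

1.7 × 0.7628 = 1.29676
Multiplication/division keeps the fewest significant figures: 1.7 → 2 s.f., 0.7628 → 4 s.f.; limit is 2.
Rounded to 2 significant figures: 1.3.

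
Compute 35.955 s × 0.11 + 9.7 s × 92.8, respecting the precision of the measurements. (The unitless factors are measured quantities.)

9.0 × 10² s

35.955 × 0.11 = 3.95505 → 4.0 s (2 s.f., last digit at the 10^-1 place).
9.7 × 92.8 = 900.16 → 9.0 × 10² s (2 s.f., last digit at the 10^1 place).
Sum: 904.11505 s; keep the coarser place, 10^1.
Result: 9.0 × 10² s.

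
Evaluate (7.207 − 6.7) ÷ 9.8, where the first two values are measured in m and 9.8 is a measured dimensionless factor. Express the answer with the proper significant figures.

7.207 m − 6.7 m = 0.507 m; the difference is limited to 1 decimal place (1 s.f.).
Carrying full precision, 0.507 ÷ 9.8 = 0.0517346938776… m; 9.8 has 2 s.f., so the result keeps min(1, 2) = 1 s.f.
Rounded to 1 significant figure: 5 × 10⁻² m.

5 × 10⁻² m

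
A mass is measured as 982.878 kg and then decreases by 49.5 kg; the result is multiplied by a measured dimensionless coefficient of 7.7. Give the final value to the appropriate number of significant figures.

982.878 kg − 49.5 kg = 933.378 kg; the difference is limited to 1 decimal place (4 s.f.).
Carrying full precision, 933.378 × 7.7 = 7187.0106 kg; 7.7 has 2 s.f., so the result keeps min(4, 2) = 2 s.f.
Rounded to 2 significant figures: 7.2 × 10^3 kg.

7.2 × 10^3 kg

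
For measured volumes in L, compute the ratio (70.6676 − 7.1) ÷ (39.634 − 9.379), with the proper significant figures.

2.10

70.6676 − 7.1 = 63.5676, limited to 1 d.p. → 3 s.f.; 39.634 − 9.379 = 30.255, limited to 3 d.p. → 5 s.f.
Carrying full precision, 63.5676 ÷ 30.255 = 2.10106098166…; keep min(3, 5) = 3 s.f.
Rounded to 3 significant figures: 2.10.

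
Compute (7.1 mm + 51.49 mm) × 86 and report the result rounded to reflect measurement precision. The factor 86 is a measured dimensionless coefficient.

5.0 × 10^3 mm

7.1 mm + 51.49 mm = 58.59 mm; the sum is limited to 1 decimal place (3 s.f.).
Carrying full precision, 58.59 × 86 = 5038.74 mm; 86 has 2 s.f., so the result keeps min(3, 2) = 2 s.f.
Rounded to 2 significant figures: 5.0 × 10^3 mm.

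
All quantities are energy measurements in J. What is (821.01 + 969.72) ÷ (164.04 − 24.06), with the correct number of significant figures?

821.01 + 969.72 = 1790.73, limited to 2 d.p. → 6 s.f.; 164.04 − 24.06 = 139.98, limited to 2 d.p. → 5 s.f.
Carrying full precision, 1790.73 ÷ 139.98 = 12.792756108…; keep min(6, 5) = 5 s.f.
Rounded to 5 significant figures: 12.793.

12.793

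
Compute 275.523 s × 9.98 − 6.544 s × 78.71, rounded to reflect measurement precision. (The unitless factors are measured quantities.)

275.523 × 9.98 = 2749.71954 → 2.75 × 10³ s (3 s.f., last digit at the 10^1 place).
6.544 × 78.71 = 515.07824 → 515.1 s (4 s.f., last digit at the 10^-1 place).
Difference: 2234.6413 s; keep the coarser place, 10^1.
Result: 2.23 × 10³ s.

2.23 × 10³ s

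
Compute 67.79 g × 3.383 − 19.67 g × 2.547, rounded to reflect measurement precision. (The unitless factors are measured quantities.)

179.2 g

67.79 × 3.383 = 229.33357 → 229.3 g (4 s.f., last digit at the 10^-1 place).
19.67 × 2.547 = 50.09949 → 50.10 g (4 s.f., last digit at the 10^-2 place).
Difference: 179.23408 g; keep the coarser place, 10^-1.
Result: 179.2 g.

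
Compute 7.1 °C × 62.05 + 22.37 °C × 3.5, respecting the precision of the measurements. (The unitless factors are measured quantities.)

5.2 × 10² °C

7.1 × 62.05 = 440.555 → 4.4 × 10² °C (2 s.f., last digit at the 10^1 place).
22.37 × 3.5 = 78.295 → 78 °C (2 s.f., last digit at the 10^0 place).
Sum: 518.85 °C; keep the coarser place, 10^1.
Result: 5.2 × 10² °C.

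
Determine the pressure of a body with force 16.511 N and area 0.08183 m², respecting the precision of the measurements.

201.8 Pa

pressure = 16.511 N ÷ 0.08183 m² = 201.771966272… Pa.
16.511 has 5 significant figures; 0.08183 has 4.
Division/multiplication keeps the fewest: 4 significant figures.
Rounded: 201.8 Pa.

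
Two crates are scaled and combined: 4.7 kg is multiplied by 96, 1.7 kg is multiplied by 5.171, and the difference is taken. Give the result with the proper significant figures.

4.4 × 10² kg

4.7 × 96 = 451.2 → 4.5 × 10² kg (2 s.f., last digit at the 10^1 place).
1.7 × 5.171 = 8.7907 → 8.8 kg (2 s.f., last digit at the 10^-1 place).
Difference: 442.4093 kg; keep the coarser place, 10^1.
Result: 4.4 × 10² kg.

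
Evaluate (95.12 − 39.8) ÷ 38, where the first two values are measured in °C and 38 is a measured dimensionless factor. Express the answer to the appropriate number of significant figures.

95.12 °C − 39.8 °C = 55.32 °C; the difference is limited to 1 decimal place (3 s.f.).
Carrying full precision, 55.32 ÷ 38 = 1.45578947368… °C; 38 has 2 s.f., so the result keeps min(3, 2) = 2 s.f.
Rounded to 2 significant figures: 1.5 °C.

1.5 °C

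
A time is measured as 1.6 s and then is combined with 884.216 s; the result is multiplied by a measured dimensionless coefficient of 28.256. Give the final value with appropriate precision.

1.6 s + 884.216 s = 885.816 s; the sum is limited to 1 decimal place (4 s.f.).
Carrying full precision, 885.816 × 28.256 = 25029.616896 s; 28.256 has 5 s.f., so the result keeps min(4, 5) = 4 s.f.
Rounded to 4 significant figures: 2.503 × 10^4 s.

2.503 × 10^4 s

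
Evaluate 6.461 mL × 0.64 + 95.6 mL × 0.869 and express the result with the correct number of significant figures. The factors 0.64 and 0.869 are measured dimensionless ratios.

87.2 mL

6.461 × 0.64 = 4.13504 → 4.1 mL (2 s.f., last digit at the 10^-1 place).
95.6 × 0.869 = 83.0764 → 83.1 mL (3 s.f., last digit at the 10^-1 place).
Sum: 87.21144 mL; keep the coarser place, 10^-1.
Result: 87.2 mL.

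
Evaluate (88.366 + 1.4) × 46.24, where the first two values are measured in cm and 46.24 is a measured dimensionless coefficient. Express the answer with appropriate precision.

88.366 cm + 1.4 cm = 89.766 cm; the sum is limited to 1 decimal place (3 s.f.).
Carrying full precision, 89.766 × 46.24 = 4150.77984 cm; 46.24 has 4 s.f., so the result keeps min(3, 4) = 3 s.f.
Rounded to 3 significant figures: 4.15 × 10³ cm.

4.15 × 10³ cm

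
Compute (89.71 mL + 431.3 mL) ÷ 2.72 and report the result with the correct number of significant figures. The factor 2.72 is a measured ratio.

192 mL

89.71 mL + 431.3 mL = 521.01 mL; the sum is limited to 1 decimal place (4 s.f.).
Carrying full precision, 521.01 ÷ 2.72 = 191.547794118… mL; 2.72 has 3 s.f., so the result keeps min(4, 3) = 3 s.f.
Rounded to 3 significant figures: 192 mL.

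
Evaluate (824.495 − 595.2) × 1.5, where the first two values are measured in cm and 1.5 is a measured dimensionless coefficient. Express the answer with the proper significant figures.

3.4 × 10^2 cm

824.495 cm − 595.2 cm = 229.295 cm; the difference is limited to 1 decimal place (4 s.f.).
Carrying full precision, 229.295 × 1.5 = 343.9425 cm; 1.5 has 2 s.f., so the result keeps min(4, 2) = 2 s.f.
Rounded to 2 significant figures: 3.4 × 10^2 cm.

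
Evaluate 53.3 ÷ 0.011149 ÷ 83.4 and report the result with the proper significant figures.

57.3

53.3 ÷ 0.011149 ÷ 83.4 = 57.3225158325…
Multiplication/division keeps the fewest significant figures: 53.3 → 3 s.f., 0.011149 → 5 s.f., 83.4 → 3 s.f.; limit is 3.
Rounded to 3 significant figures: 57.3.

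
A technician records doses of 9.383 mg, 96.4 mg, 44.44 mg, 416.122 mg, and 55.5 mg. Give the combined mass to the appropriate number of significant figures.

9.383 mg + 96.4 mg + 44.44 mg + 416.122 mg + 55.5 mg = 621.845 mg.
Addition/subtraction keeps the fewest decimal places: 9.383 → 3 decimal places, 96.4 → 1 decimal place, 44.44 → 2 decimal places, 416.122 → 3 decimal places, 55.5 → 1 decimal place; limit is 1.
Rounded to 1 decimal place: 6.218 × 10² mg.

6.218 × 10² mg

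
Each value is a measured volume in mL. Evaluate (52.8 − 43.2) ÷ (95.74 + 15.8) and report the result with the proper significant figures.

52.8 − 43.2 = 9.6, limited to 1 d.p. → 2 s.f.; 95.74 + 15.8 = 111.54, limited to 1 d.p. → 4 s.f.
Carrying full precision, 9.6 ÷ 111.54 = 0.0860677783755…; keep min(2, 4) = 2 s.f.
Rounded to 2 significant figures: 0.086.

0.086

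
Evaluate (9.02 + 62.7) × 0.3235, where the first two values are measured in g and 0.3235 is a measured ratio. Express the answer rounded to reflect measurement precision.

9.02 g + 62.7 g = 71.72 g; the sum is limited to 1 decimal place (3 s.f.).
Carrying full precision, 71.72 × 0.3235 = 23.20142 g; 0.3235 has 4 s.f., so the result keeps min(3, 4) = 3 s.f.
Rounded to 3 significant figures: 23.2 g.

23.2 g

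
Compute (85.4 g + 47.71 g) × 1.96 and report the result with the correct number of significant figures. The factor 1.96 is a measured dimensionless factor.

261 g

85.4 g + 47.71 g = 133.11 g; the sum is limited to 1 decimal place (4 s.f.).
Carrying full precision, 133.11 × 1.96 = 260.8956 g; 1.96 has 3 s.f., so the result keeps min(4, 3) = 3 s.f.
Rounded to 3 significant figures: 261 g.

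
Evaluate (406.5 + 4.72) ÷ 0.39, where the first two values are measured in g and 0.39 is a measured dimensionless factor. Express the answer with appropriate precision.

1.1 × 10³ g

406.5 g + 4.72 g = 411.22 g; the sum is limited to 1 decimal place (4 s.f.).
Carrying full precision, 411.22 ÷ 0.39 = 1054.41025641… g; 0.39 has 2 s.f., so the result keeps min(4, 2) = 2 s.f.
Rounded to 2 significant figures: 1.1 × 10³ g.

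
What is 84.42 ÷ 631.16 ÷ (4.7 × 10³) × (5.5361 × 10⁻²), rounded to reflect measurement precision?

1.6 × 10⁻⁶

84.42 ÷ 631.16 ÷ (4.7 × 10³) × (5.5361 × 10⁻²) = 0.00000157547656932…
Multiplication/division keeps the fewest significant figures: 84.42 → 4 s.f., 631.16 → 5 s.f., 4.7 × 10³ → 2 s.f., 5.5361 × 10⁻² → 5 s.f.; limit is 2.
Rounded to 2 significant figures: 1.6 × 10⁻⁶.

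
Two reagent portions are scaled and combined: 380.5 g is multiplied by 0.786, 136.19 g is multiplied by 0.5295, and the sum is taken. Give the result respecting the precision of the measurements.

371 g

380.5 × 0.786 = 299.073 → 2.99 × 10^2 g (3 s.f., last digit at the 10^0 place).
136.19 × 0.5295 = 72.112605 → 72.11 g (4 s.f., last digit at the 10^-2 place).
Sum: 371.185605 g; keep the coarser place, 10^0.
Result: 371 g.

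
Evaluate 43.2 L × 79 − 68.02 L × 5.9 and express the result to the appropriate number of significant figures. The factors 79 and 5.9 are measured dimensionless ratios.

43.2 × 79 = 3412.8 → 3.4 × 10³ L (2 s.f., last digit at the 10^2 place).
68.02 × 5.9 = 401.318 → 4.0 × 10² L (2 s.f., last digit at the 10^1 place).
Difference: 3011.482 L; keep the coarser place, 10^2.
Result: 3.0 × 10³ L.

3.0 × 10³ L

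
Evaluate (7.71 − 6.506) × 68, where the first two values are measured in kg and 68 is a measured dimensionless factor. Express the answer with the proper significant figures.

7.71 kg − 6.506 kg = 1.204 kg; the difference is limited to 2 decimal places (3 s.f.).
Carrying full precision, 1.204 × 68 = 81.872 kg; 68 has 2 s.f., so the result keeps min(3, 2) = 2 s.f.
Rounded to 2 significant figures: 82 kg.

82 kg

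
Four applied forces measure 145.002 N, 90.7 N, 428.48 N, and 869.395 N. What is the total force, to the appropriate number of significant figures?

1533.6 N

145.002 N + 90.7 N + 428.48 N + 869.395 N = 1533.577 N.
Addition/subtraction keeps the fewest decimal places: 145.002 → 3 decimal places, 90.7 → 1 decimal place, 428.48 → 2 decimal places, 869.395 → 3 decimal places; limit is 1.
Rounded to 1 decimal place: 1533.6 N.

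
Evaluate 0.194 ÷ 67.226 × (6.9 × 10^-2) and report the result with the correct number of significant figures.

2.0 × 10^-4

0.194 ÷ 67.226 × (6.9 × 10^-2) = 0.000199119388332…
Multiplication/division keeps the fewest significant figures: 0.194 → 3 s.f., 67.226 → 5 s.f., 6.9 × 10^-2 → 2 s.f.; limit is 2.
Rounded to 2 significant figures: 2.0 × 10^-4.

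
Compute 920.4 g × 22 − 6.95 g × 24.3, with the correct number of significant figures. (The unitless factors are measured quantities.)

2.0 × 10^4 g

920.4 × 22 = 20248.8 → 2.0 × 10^4 g (2 s.f., last digit at the 10^3 place).
6.95 × 24.3 = 168.885 → 169 g (3 s.f., last digit at the 10^0 place).
Difference: 20079.915 g; keep the coarser place, 10^3.
Result: 2.0 × 10^4 g.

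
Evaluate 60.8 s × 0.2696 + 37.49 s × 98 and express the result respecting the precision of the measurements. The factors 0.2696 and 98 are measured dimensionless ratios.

60.8 × 0.2696 = 16.39168 → 16.4 s (3 s.f., last digit at the 10^-1 place).
37.49 × 98 = 3674.02 → 3.7 × 10³ s (2 s.f., last digit at the 10^2 place).
Sum: 3690.41168 s; keep the coarser place, 10^2.
Result: 3.7 × 10³ s.

3.7 × 10³ s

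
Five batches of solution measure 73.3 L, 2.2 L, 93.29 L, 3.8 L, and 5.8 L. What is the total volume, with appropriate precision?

178.4 L

73.3 L + 2.2 L + 93.29 L + 3.8 L + 5.8 L = 178.39 L.
Addition/subtraction keeps the fewest decimal places: 73.3 → 1 decimal place, 2.2 → 1 decimal place, 93.29 → 2 decimal places, 3.8 → 1 decimal place, 5.8 → 1 decimal place; limit is 1.
Rounded to 1 decimal place: 178.4 L.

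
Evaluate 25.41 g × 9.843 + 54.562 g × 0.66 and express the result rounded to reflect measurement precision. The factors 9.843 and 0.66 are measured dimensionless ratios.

25.41 × 9.843 = 250.11063 → 250.1 g (4 s.f., last digit at the 10^-1 place).
54.562 × 0.66 = 36.01092 → 36 g (2 s.f., last digit at the 10^0 place).
Sum: 286.12155 g; keep the coarser place, 10^0.
Result: 286 g.

286 g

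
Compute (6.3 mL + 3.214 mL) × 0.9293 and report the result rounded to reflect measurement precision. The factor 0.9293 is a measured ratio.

6.3 mL + 3.214 mL = 9.514 mL; the sum is limited to 1 decimal place (2 s.f.).
Carrying full precision, 9.514 × 0.9293 = 8.8413602 mL; 0.9293 has 4 s.f., so the result keeps min(2, 4) = 2 s.f.
Rounded to 2 significant figures: 8.8 mL.

8.8 mL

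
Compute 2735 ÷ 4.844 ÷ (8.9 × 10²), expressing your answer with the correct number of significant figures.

2735 ÷ 4.844 ÷ (8.9 × 10²) = 0.634400022268…
Multiplication/division keeps the fewest significant figures: 2735 → 4 s.f., 4.844 → 4 s.f., 8.9 × 10² → 2 s.f.; limit is 2.
Rounded to 2 significant figures: 0.63.

0.63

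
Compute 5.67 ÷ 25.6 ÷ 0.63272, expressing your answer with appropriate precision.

0.350

5.67 ÷ 25.6 ÷ 0.63272 = 0.350051167973…
Multiplication/division keeps the fewest significant figures: 5.67 → 3 s.f., 25.6 → 3 s.f., 0.63272 → 5 s.f.; limit is 3.
Rounded to 3 significant figures: 0.350.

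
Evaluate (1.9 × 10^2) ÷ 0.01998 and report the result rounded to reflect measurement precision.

9.5 × 10^3

(1.9 × 10^2) ÷ 0.01998 = 9509.50950951…
Multiplication/division keeps the fewest significant figures: 1.9 × 10^2 → 2 s.f., 0.01998 → 4 s.f.; limit is 2.
Rounded to 2 significant figures: 9.5 × 10^3.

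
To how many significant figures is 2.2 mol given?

2.2: every digit is nonzero and significant.

2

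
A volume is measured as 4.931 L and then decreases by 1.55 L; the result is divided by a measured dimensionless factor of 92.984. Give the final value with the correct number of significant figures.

0.0364 L

4.931 L − 1.55 L = 3.381 L; the difference is limited to 2 decimal places (3 s.f.).
Carrying full precision, 3.381 ÷ 92.984 = 0.0363610943818… L; 92.984 has 5 s.f., so the result keeps min(3, 5) = 3 s.f.
Rounded to 3 significant figures: 0.0364 L.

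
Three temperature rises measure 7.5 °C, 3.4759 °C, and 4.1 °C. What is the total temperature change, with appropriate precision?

15.1 °C

7.5 °C + 3.4759 °C + 4.1 °C = 15.0759 °C.
Addition/subtraction keeps the fewest decimal places: 7.5 → 1 decimal place, 3.4759 → 4 decimal places, 4.1 → 1 decimal place; limit is 1.
Rounded to 1 decimal place: 15.1 °C.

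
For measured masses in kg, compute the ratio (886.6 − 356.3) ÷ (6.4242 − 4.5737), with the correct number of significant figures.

286.6

886.6 − 356.3 = 530.3, limited to 1 d.p. → 4 s.f.; 6.4242 − 4.5737 = 1.8505, limited to 4 d.p. → 5 s.f.
Carrying full precision, 530.3 ÷ 1.8505 = 286.571196974…; keep min(4, 5) = 4 s.f.
Rounded to 4 significant figures: 286.6.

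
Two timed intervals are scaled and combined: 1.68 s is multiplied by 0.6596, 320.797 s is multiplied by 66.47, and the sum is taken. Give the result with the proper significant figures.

2.132 × 10⁴ s

1.68 × 0.6596 = 1.108128 → 1.11 s (3 s.f., last digit at the 10^-2 place).
320.797 × 66.47 = 21323.37659 → 2.132 × 10⁴ s (4 s.f., last digit at the 10^1 place).
Sum: 21324.484718 s; keep the coarser place, 10^1.
Result: 2.132 × 10⁴ s.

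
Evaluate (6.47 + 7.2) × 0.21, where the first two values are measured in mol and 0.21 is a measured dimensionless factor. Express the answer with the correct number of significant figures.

6.47 mol + 7.2 mol = 13.67 mol; the sum is limited to 1 decimal place (3 s.f.).
Carrying full precision, 13.67 × 0.21 = 2.8707 mol; 0.21 has 2 s.f., so the result keeps min(3, 2) = 2 s.f.
Rounded to 2 significant figures: 2.9 mol.

2.9 mol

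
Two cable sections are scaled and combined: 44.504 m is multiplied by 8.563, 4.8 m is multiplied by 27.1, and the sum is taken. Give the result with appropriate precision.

5.1 × 10² m

44.504 × 8.563 = 381.087752 → 381.1 m (4 s.f., last digit at the 10^-1 place).
4.8 × 27.1 = 130.08 → 1.3 × 10² m (2 s.f., last digit at the 10^1 place).
Sum: 511.167752 m; keep the coarser place, 10^1.
Result: 5.1 × 10² m.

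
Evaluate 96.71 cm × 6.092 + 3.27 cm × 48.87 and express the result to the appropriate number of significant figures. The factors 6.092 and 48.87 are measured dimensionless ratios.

7.49 × 10² cm

96.71 × 6.092 = 589.15732 → 589.2 cm (4 s.f., last digit at the 10^-1 place).
3.27 × 48.87 = 159.8049 → 1.60 × 10² cm (3 s.f., last digit at the 10^0 place).
Sum: 748.96222 cm; keep the coarser place, 10^0.
Result: 7.49 × 10² cm.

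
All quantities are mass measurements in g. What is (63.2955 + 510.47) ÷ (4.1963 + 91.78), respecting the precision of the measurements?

5.978

63.2955 + 510.47 = 573.7655, limited to 2 d.p. → 5 s.f.; 4.1963 + 91.78 = 95.9763, limited to 2 d.p. → 4 s.f.
Carrying full precision, 573.7655 ÷ 95.9763 = 5.97819982642…; keep min(5, 4) = 4 s.f.
Rounded to 4 significant figures: 5.978.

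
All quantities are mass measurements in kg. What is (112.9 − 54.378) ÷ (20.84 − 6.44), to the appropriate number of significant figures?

4.06

112.9 − 54.378 = 58.522, limited to 1 d.p. → 3 s.f.; 20.84 − 6.44 = 14.40, limited to 2 d.p. → 4 s.f.
Carrying full precision, 58.522 ÷ 14.40 = 4.06402777778…; keep min(3, 4) = 3 s.f.
Rounded to 3 significant figures: 4.06.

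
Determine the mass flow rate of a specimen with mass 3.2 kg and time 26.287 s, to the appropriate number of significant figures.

0.12 kg/s

mass flow rate = 3.2 kg ÷ 26.287 s = 0.121733176095… kg/s.
3.2 has 2 significant figures; 26.287 has 5.
Division/multiplication keeps the fewest: 2 significant figures.
Rounded: 0.12 kg/s.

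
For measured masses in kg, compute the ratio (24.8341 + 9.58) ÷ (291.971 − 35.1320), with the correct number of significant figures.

0.1340

24.8341 + 9.58 = 34.4141, limited to 2 d.p. → 4 s.f.; 291.971 − 35.1320 = 256.8390, limited to 3 d.p. → 6 s.f.
Carrying full precision, 34.4141 ÷ 256.8390 = 0.133990943743…; keep min(4, 6) = 4 s.f.
Rounded to 4 significant figures: 0.1340.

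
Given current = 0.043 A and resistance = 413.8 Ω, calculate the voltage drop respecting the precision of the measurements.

voltage drop = 0.043 A × 413.8 Ω = 17.7934 V.
0.043 has 2 significant figures; 413.8 has 4.
Division/multiplication keeps the fewest: 2 significant figures.
Rounded: 18 V.

18 V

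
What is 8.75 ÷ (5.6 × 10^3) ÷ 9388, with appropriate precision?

1.7 × 10^-7

8.75 ÷ (5.6 × 10^3) ÷ 9388 = 1.66435875586 × 10^-7…
Multiplication/division keeps the fewest significant figures: 8.75 → 3 s.f., 5.6 × 10^3 → 2 s.f., 9388 → 4 s.f.; limit is 2.
Rounded to 2 significant figures: 1.7 × 10^-7.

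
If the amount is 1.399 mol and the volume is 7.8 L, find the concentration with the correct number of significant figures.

0.18 mol/L

concentration = 1.399 mol ÷ 7.8 L = 0.179358974359… mol/L.
1.399 has 4 significant figures; 7.8 has 2.
Division/multiplication keeps the fewest: 2 significant figures.
Rounded: 0.18 mol/L.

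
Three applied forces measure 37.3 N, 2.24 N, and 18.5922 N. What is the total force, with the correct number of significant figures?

58.1 N

37.3 N + 2.24 N + 18.5922 N = 58.1322 N.
Addition/subtraction keeps the fewest decimal places: 37.3 → 1 decimal place, 2.24 → 2 decimal places, 18.5922 → 4 decimal places; limit is 1.
Rounded to 1 decimal place: 58.1 N.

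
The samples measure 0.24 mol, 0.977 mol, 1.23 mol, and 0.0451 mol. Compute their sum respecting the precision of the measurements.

0.24 mol + 0.977 mol + 1.23 mol + 0.0451 mol = 2.4921 mol.
Addition/subtraction keeps the fewest decimal places: 0.24 → 2 decimal places, 0.977 → 3 decimal places, 1.23 → 2 decimal places, 0.0451 → 4 decimal places; limit is 2.
Rounded to 2 decimal places: 2.49 mol.

2.49 mol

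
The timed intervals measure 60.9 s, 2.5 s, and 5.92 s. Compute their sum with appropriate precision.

69.3 s

60.9 s + 2.5 s + 5.92 s = 69.32 s.
Addition/subtraction keeps the fewest decimal places: 60.9 → 1 decimal place, 2.5 → 1 decimal place, 5.92 → 2 decimal places; limit is 1.
Rounded to 1 decimal place: 69.3 s.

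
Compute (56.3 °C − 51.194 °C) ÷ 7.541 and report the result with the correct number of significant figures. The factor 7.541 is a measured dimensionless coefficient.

0.68 °C

56.3 °C − 51.194 °C = 5.106 °C; the difference is limited to 1 decimal place (2 s.f.).
Carrying full precision, 5.106 ÷ 7.541 = 0.677098528047… °C; 7.541 has 4 s.f., so the result keeps min(2, 4) = 2 s.f.
Rounded to 2 significant figures: 0.68 °C.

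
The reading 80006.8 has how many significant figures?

80006.8: zeros between nonzero digits are significant.

6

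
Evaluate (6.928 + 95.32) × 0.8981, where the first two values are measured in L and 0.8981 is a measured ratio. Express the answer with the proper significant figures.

6.928 L + 95.32 L = 102.248 L; the sum is limited to 2 decimal places (5 s.f.).
Carrying full precision, 102.248 × 0.8981 = 91.8289288 L; 0.8981 has 4 s.f., so the result keeps min(5, 4) = 4 s.f.
Rounded to 4 significant figures: 91.83 L.

91.83 L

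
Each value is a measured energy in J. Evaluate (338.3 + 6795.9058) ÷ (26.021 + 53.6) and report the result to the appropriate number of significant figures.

338.3 + 6795.9058 = 7134.2058, limited to 1 d.p. → 5 s.f.; 26.021 + 53.6 = 79.621, limited to 1 d.p. → 3 s.f.
Carrying full precision, 7134.2058 ÷ 79.621 = 89.60206227…; keep min(5, 3) = 3 s.f.
Rounded to 3 significant figures: 89.6.

89.6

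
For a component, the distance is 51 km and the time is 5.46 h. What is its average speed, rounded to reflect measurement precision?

average speed = 51 km ÷ 5.46 h = 9.34065934066… km/h.
51 has 2 significant figures; 5.46 has 3.
Division/multiplication keeps the fewest: 2 significant figures.
Rounded: 9.3 km/h.

9.3 km/h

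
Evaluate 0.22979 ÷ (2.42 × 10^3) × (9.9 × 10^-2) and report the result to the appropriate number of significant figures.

0.22979 ÷ (2.42 × 10^3) × (9.9 × 10^-2) = 0.0000094005
Multiplication/division keeps the fewest significant figures: 0.22979 → 5 s.f., 2.42 × 10^3 → 3 s.f., 9.9 × 10^-2 → 2 s.f.; limit is 2.
Rounded to 2 significant figures: 9.4 × 10^-6.

9.4 × 10^-6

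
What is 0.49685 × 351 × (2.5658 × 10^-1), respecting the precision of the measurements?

0.49685 × 351 × (2.5658 × 10^-1) = 44.746102323
Multiplication/division keeps the fewest significant figures: 0.49685 → 5 s.f., 351 → 3 s.f., 2.5658 × 10^-1 → 5 s.f.; limit is 3.
Rounded to 3 significant figures: 44.7.

44.7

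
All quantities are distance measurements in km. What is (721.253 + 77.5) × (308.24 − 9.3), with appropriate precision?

721.253 + 77.5 = 798.753, limited to 1 d.p. → 4 s.f.; 308.24 − 9.3 = 298.94, limited to 1 d.p. → 4 s.f.
Carrying full precision, 798.753 × 298.94 = 238779.22182; keep min(4, 4) = 4 s.f.
Rounded to 4 significant figures: 2.388 × 10^5 km².

2.388 × 10^5 km²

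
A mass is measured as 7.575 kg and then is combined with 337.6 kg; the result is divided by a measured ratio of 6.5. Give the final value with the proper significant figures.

7.575 kg + 337.6 kg = 345.175 kg; the sum is limited to 1 decimal place (4 s.f.).
Carrying full precision, 345.175 ÷ 6.5 = 53.1038461538… kg; 6.5 has 2 s.f., so the result keeps min(4, 2) = 2 s.f.
Rounded to 2 significant figures: 53 kg.

53 kg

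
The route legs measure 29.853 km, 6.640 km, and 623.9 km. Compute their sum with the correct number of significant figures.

29.853 km + 6.640 km + 623.9 km = 660.393 km.
Addition/subtraction keeps the fewest decimal places: 29.853 → 3 decimal places, 6.640 → 3 decimal places, 623.9 → 1 decimal place; limit is 1.
Rounded to 1 decimal place: 660.4 km.

660.4 km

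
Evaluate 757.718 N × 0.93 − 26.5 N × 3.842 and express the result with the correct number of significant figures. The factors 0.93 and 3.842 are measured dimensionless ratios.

6.0 × 10² N

757.718 × 0.93 = 704.67774 → 7.0 × 10² N (2 s.f., last digit at the 10^1 place).
26.5 × 3.842 = 101.813 → 1.02 × 10² N (3 s.f., last digit at the 10^0 place).
Difference: 602.86474 N; keep the coarser place, 10^1.
Result: 6.0 × 10² N.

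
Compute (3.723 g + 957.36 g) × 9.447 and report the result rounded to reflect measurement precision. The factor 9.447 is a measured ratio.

9079 g

3.723 g + 957.36 g = 961.083 g; the sum is limited to 2 decimal places (5 s.f.).
Carrying full precision, 961.083 × 9.447 = 9079.351101 g; 9.447 has 4 s.f., so the result keeps min(5, 4) = 4 s.f.
Rounded to 4 significant figures: 9079 g.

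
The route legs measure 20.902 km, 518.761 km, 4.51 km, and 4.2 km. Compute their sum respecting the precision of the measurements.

548.4 km

20.902 km + 518.761 km + 4.51 km + 4.2 km = 548.373 km.
Addition/subtraction keeps the fewest decimal places: 20.902 → 3 decimal places, 518.761 → 3 decimal places, 4.51 → 2 decimal places, 4.2 → 1 decimal place; limit is 1.
Rounded to 1 decimal place: 548.4 km.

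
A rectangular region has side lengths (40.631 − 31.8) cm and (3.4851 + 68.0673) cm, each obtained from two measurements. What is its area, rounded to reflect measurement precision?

40.631 − 31.8 = 8.831, limited to 1 d.p. → 2 s.f.; 3.4851 + 68.0673 = 71.5524, limited to 4 d.p. → 6 s.f.
Carrying full precision, 8.831 × 71.5524 = 631.8792444; keep min(2, 6) = 2 s.f.
Rounded to 2 significant figures: 6.3 × 10^2 cm².

6.3 × 10^2 cm²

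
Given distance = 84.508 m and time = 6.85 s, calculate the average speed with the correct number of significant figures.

average speed = 84.508 m ÷ 6.85 s = 12.3369343066… m/s.
84.508 has 5 significant figures; 6.85 has 3.
Division/multiplication keeps the fewest: 3 significant figures.
Rounded: 12.3 m/s.

12.3 m/s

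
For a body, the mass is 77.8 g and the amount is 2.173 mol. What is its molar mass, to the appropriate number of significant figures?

molar mass = 77.8 g ÷ 2.173 mol = 35.8030372757… g/mol.
77.8 has 3 significant figures; 2.173 has 4.
Division/multiplication keeps the fewest: 3 significant figures.
Rounded: 35.8 g/mol.

35.8 g/mol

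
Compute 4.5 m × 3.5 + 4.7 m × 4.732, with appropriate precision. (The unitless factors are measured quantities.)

38 m

4.5 × 3.5 = 15.75 → 16 m (2 s.f., last digit at the 10^0 place).
4.7 × 4.732 = 22.2404 → 22 m (2 s.f., last digit at the 10^0 place).
Sum: 37.9904 m; keep the coarser place, 10^0.
Result: 38 m.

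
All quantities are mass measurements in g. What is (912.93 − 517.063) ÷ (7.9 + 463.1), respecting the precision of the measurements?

8.405 × 10⁻¹

912.93 − 517.063 = 395.867, limited to 2 d.p. → 5 s.f.; 7.9 + 463.1 = 471.0, limited to 1 d.p. → 4 s.f.
Carrying full precision, 395.867 ÷ 471.0 = 0.840481953291…; keep min(5, 4) = 4 s.f.
Rounded to 4 significant figures: 8.405 × 10⁻¹.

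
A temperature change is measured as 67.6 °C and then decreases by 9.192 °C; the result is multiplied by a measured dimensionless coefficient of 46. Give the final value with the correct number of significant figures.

2.7 × 10³ °C

67.6 °C − 9.192 °C = 58.408 °C; the difference is limited to 1 decimal place (3 s.f.).
Carrying full precision, 58.408 × 46 = 2686.768 °C; 46 has 2 s.f., so the result keeps min(3, 2) = 2 s.f.
Rounded to 2 significant figures: 2.7 × 10³ °C.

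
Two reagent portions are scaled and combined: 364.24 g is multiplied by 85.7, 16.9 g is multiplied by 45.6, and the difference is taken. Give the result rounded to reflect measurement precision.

3.04 × 10⁴ g

364.24 × 85.7 = 31215.368 → 3.12 × 10⁴ g (3 s.f., last digit at the 10^2 place).
16.9 × 45.6 = 770.64 → 771 g (3 s.f., last digit at the 10^0 place).
Difference: 30444.728 g; keep the coarser place, 10^2.
Result: 3.04 × 10⁴ g.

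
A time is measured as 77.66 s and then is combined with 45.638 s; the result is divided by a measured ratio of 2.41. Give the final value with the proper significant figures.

51.2 s

77.66 s + 45.638 s = 123.298 s; the sum is limited to 2 decimal places (5 s.f.).
Carrying full precision, 123.298 ÷ 2.41 = 51.1609958506… s; 2.41 has 3 s.f., so the result keeps min(5, 3) = 3 s.f.
Rounded to 3 significant figures: 51.2 s.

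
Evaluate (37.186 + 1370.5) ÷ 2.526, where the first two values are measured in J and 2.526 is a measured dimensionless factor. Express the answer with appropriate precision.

557.3 J

37.186 J + 1370.5 J = 1407.686 J; the sum is limited to 1 decimal place (5 s.f.).
Carrying full precision, 1407.686 ÷ 2.526 = 557.278701504… J; 2.526 has 4 s.f., so the result keeps min(5, 4) = 4 s.f.
Rounded to 4 significant figures: 557.3 J.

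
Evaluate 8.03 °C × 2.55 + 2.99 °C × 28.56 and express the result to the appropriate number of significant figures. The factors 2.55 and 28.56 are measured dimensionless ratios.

105.9 °C

8.03 × 2.55 = 20.4765 → 20.5 °C (3 s.f., last digit at the 10^-1 place).
2.99 × 28.56 = 85.3944 → 85.4 °C (3 s.f., last digit at the 10^-1 place).
Sum: 105.8709 °C; keep the coarser place, 10^-1.
Result: 105.9 °C.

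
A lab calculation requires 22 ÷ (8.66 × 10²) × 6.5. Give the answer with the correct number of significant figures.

0.17

22 ÷ (8.66 × 10²) × 6.5 = 0.165127020785…
Multiplication/division keeps the fewest significant figures: 22 → 2 s.f., 8.66 × 10² → 3 s.f., 6.5 → 2 s.f.; limit is 2.
Rounded to 2 significant figures: 0.17.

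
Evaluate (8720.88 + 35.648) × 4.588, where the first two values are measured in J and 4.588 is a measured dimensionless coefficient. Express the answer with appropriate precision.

4.017 × 10⁴ J

8720.88 J + 35.648 J = 8756.528 J; the sum is limited to 2 decimal places (6 s.f.).
Carrying full precision, 8756.528 × 4.588 = 40174.950464 J; 4.588 has 4 s.f., so the result keeps min(6, 4) = 4 s.f.
Rounded to 4 significant figures: 4.017 × 10⁴ J.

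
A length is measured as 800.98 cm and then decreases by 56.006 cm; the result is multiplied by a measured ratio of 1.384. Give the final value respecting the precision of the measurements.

800.98 cm − 56.006 cm = 744.974 cm; the difference is limited to 2 decimal places (5 s.f.).
Carrying full precision, 744.974 × 1.384 = 1031.044016 cm; 1.384 has 4 s.f., so the result keeps min(5, 4) = 4 s.f.
Rounded to 4 significant figures: 1031 cm.

1031 cm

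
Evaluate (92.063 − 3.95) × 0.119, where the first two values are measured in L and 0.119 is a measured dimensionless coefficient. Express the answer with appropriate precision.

10.5 L

92.063 L − 3.95 L = 88.113 L; the difference is limited to 2 decimal places (4 s.f.).
Carrying full precision, 88.113 × 0.119 = 10.485447 L; 0.119 has 3 s.f., so the result keeps min(4, 3) = 3 s.f.
Rounded to 3 significant figures: 10.5 L.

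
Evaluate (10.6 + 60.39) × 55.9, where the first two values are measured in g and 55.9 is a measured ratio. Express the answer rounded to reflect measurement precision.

3.97 × 10³ g

10.6 g + 60.39 g = 70.99 g; the sum is limited to 1 decimal place (3 s.f.).
Carrying full precision, 70.99 × 55.9 = 3968.341 g; 55.9 has 3 s.f., so the result keeps min(3, 3) = 3 s.f.
Rounded to 3 significant figures: 3.97 × 10³ g.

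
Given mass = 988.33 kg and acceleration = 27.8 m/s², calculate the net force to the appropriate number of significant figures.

2.75 × 10^4 N

net force = 988.33 kg × 27.8 m/s² = 27475.574 N.
988.33 has 5 significant figures; 27.8 has 3.
Division/multiplication keeps the fewest: 3 significant figures.
Rounded: 2.75 × 10^4 N.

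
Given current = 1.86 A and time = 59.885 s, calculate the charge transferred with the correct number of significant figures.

111 C

charge transferred = 1.86 A × 59.885 s = 111.3861 C.
1.86 has 3 significant figures; 59.885 has 5.
Division/multiplication keeps the fewest: 3 significant figures.
Rounded: 111 C.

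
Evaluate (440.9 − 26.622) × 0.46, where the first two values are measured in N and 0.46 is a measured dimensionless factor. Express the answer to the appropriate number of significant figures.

1.9 × 10² N

440.9 N − 26.622 N = 414.278 N; the difference is limited to 1 decimal place (4 s.f.).
Carrying full precision, 414.278 × 0.46 = 190.56788 N; 0.46 has 2 s.f., so the result keeps min(4, 2) = 2 s.f.
Rounded to 2 significant figures: 1.9 × 10² N.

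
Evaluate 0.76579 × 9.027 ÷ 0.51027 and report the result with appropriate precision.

13.55

0.76579 × 9.027 ÷ 0.51027 = 13.5473108942…
Multiplication/division keeps the fewest significant figures: 0.76579 → 5 s.f., 9.027 → 4 s.f., 0.51027 → 5 s.f.; limit is 4.
Rounded to 4 significant figures: 13.55.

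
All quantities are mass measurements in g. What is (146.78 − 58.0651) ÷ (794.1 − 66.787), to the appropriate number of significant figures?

0.1220

146.78 − 58.0651 = 88.7149, limited to 2 d.p. → 4 s.f.; 794.1 − 66.787 = 727.313, limited to 1 d.p. → 4 s.f.
Carrying full precision, 88.7149 ÷ 727.313 = 0.121976233066…; keep min(4, 4) = 4 s.f.
Rounded to 4 significant figures: 0.1220.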